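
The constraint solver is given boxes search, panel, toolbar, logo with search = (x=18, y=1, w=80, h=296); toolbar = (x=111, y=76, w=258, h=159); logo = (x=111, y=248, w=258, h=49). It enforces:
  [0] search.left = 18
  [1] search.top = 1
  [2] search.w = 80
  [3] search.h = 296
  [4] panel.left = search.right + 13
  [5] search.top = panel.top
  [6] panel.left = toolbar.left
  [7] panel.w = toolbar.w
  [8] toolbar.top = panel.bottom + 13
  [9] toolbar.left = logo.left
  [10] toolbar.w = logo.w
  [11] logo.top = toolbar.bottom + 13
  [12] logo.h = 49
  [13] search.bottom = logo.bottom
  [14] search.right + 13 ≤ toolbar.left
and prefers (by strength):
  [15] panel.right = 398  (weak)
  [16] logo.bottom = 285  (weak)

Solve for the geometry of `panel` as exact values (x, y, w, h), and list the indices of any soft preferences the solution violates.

1. panel.x = 111  [panel.left = search.right + 13]
2. panel.y = 1  [search.top = panel.top]
3. panel.w = 258  [panel.w = toolbar.w]
4. panel.h = 62  [toolbar.top = panel.bottom + 13]

panel = (x=111, y=1, w=258, h=62)
violated soft preferences: 15, 16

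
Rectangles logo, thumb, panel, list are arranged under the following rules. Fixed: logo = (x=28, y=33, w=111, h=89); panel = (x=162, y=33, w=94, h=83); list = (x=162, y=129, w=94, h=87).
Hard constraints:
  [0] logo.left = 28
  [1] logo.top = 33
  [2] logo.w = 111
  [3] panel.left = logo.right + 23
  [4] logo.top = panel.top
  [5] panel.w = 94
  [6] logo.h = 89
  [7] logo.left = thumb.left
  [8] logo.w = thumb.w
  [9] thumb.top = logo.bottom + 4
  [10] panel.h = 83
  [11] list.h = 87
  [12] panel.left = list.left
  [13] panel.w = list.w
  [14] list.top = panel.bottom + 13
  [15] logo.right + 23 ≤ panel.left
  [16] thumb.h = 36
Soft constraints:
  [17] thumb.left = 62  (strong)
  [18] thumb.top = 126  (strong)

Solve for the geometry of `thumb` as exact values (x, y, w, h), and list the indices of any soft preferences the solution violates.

thumb = (x=28, y=126, w=111, h=36)
violated soft preferences: 17

1. thumb.x = 28  [logo.left = thumb.left]
2. thumb.w = 111  [logo.w = thumb.w]
3. thumb.y = 126  [thumb.top = logo.bottom + 4]
4. thumb.h = 36  [thumb.h = 36]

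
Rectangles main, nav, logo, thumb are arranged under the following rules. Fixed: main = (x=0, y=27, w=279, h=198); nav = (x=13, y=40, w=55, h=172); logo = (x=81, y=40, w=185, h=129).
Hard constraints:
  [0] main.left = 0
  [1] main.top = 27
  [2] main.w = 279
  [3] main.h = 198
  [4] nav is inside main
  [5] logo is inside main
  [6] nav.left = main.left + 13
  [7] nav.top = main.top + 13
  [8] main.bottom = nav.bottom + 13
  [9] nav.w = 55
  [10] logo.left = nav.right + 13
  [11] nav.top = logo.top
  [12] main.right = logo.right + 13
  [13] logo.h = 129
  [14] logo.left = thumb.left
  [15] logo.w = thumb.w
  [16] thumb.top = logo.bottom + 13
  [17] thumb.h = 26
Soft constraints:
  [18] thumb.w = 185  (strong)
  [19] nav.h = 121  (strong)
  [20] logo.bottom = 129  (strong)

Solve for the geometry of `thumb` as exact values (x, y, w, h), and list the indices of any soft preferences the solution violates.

thumb = (x=81, y=182, w=185, h=26)
violated soft preferences: 19, 20

1. thumb.x = 81  [logo.left = thumb.left]
2. thumb.w = 185  [logo.w = thumb.w]
3. thumb.y = 182  [thumb.top = logo.bottom + 13]
4. thumb.h = 26  [thumb.h = 26]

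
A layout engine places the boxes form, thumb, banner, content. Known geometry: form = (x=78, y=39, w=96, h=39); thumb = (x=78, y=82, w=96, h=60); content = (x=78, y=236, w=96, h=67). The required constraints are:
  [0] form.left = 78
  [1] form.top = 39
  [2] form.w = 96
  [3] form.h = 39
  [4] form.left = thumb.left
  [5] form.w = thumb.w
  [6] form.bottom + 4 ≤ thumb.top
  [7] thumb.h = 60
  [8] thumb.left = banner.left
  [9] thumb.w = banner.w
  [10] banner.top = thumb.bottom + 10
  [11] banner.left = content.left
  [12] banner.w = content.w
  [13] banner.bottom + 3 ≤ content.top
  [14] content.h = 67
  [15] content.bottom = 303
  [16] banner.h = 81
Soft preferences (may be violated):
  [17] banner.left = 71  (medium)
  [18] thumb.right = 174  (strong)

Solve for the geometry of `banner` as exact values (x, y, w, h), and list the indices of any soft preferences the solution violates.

banner = (x=78, y=152, w=96, h=81)
violated soft preferences: 17

1. banner.x = 78  [thumb.left = banner.left]
2. banner.w = 96  [thumb.w = banner.w]
3. banner.y = 152  [banner.top = thumb.bottom + 10]
4. banner.h = 81  [banner.h = 81]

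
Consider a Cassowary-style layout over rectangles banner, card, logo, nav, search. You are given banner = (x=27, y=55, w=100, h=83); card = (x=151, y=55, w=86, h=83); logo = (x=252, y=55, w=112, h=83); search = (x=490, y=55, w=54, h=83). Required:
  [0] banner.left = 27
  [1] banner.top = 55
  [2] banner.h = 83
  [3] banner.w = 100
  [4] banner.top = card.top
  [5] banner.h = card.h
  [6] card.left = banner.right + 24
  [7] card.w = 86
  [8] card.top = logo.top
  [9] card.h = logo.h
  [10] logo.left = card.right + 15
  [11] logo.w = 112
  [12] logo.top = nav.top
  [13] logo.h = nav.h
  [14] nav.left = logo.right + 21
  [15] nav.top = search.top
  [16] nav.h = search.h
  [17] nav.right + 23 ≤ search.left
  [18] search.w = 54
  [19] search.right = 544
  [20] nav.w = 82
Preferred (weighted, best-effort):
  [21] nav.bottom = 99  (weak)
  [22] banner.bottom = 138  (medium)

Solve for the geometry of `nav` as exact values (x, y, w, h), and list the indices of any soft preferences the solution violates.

nav = (x=385, y=55, w=82, h=83)
violated soft preferences: 21

1. nav.y = 55  [logo.top = nav.top]
2. nav.h = 83  [logo.h = nav.h]
3. nav.x = 385  [nav.left = logo.right + 21]
4. nav.w = 82  [nav.w = 82]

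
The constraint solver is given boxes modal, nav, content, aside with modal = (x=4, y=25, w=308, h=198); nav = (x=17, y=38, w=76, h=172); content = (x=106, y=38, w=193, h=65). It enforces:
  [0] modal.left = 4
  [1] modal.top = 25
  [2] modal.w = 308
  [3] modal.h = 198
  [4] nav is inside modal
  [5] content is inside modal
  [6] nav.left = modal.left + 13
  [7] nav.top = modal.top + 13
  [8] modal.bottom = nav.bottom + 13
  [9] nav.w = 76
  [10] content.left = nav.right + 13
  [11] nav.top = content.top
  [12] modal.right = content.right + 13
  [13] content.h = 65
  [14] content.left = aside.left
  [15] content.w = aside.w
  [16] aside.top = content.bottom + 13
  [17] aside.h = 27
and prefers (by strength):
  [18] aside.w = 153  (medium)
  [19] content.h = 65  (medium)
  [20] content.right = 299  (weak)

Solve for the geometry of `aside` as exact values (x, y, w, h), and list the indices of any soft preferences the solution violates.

aside = (x=106, y=116, w=193, h=27)
violated soft preferences: 18

1. aside.x = 106  [content.left = aside.left]
2. aside.w = 193  [content.w = aside.w]
3. aside.y = 116  [aside.top = content.bottom + 13]
4. aside.h = 27  [aside.h = 27]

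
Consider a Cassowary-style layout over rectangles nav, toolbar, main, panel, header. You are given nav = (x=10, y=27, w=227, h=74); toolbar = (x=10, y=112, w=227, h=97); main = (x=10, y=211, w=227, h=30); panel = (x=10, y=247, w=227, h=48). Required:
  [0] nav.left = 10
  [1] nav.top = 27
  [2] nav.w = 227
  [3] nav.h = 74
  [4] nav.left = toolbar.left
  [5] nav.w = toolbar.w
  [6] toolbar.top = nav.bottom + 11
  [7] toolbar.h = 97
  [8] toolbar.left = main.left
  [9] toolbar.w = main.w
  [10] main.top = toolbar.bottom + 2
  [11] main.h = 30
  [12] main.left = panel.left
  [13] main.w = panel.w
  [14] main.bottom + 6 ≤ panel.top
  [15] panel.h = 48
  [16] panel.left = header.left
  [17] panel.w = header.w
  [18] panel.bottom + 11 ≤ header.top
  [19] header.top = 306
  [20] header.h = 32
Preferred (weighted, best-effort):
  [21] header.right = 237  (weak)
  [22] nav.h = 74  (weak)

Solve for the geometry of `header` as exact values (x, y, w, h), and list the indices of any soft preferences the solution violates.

header = (x=10, y=306, w=227, h=32)
violated soft preferences: none

1. header.x = 10  [panel.left = header.left]
2. header.w = 227  [panel.w = header.w]
3. header.y = 306  [header.top = 306]
4. header.h = 32  [header.h = 32]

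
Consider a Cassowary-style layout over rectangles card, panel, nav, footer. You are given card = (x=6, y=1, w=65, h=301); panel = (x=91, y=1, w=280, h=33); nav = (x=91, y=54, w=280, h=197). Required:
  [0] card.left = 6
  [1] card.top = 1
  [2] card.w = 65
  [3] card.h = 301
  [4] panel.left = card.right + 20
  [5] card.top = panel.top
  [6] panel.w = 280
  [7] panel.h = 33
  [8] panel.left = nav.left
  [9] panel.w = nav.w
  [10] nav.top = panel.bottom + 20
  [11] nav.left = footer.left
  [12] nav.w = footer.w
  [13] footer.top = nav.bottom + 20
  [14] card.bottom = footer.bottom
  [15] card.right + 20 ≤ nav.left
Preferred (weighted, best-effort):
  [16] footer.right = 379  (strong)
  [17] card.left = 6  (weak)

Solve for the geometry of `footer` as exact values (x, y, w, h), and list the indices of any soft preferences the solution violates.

1. footer.x = 91  [nav.left = footer.left]
2. footer.w = 280  [nav.w = footer.w]
3. footer.y = 271  [footer.top = nav.bottom + 20]
4. footer.h = 31  [card.bottom = footer.bottom]

footer = (x=91, y=271, w=280, h=31)
violated soft preferences: 16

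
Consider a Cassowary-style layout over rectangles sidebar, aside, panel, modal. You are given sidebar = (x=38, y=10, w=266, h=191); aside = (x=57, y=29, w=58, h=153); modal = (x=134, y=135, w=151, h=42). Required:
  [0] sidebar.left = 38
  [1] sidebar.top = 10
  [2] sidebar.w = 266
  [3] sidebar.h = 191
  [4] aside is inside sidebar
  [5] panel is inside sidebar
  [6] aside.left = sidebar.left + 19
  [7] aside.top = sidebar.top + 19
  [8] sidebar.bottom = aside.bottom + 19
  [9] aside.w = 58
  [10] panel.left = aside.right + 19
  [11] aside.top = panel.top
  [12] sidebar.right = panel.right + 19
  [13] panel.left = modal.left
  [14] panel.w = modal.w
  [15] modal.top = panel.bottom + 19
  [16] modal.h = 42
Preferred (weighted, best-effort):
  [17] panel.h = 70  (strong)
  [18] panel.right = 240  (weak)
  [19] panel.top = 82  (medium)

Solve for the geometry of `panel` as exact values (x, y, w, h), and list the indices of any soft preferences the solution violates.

1. panel.x = 134  [panel.left = aside.right + 19]
2. panel.y = 29  [aside.top = panel.top]
3. panel.w = 151  [sidebar.right = panel.right + 19]
4. panel.h = 87  [modal.top = panel.bottom + 19]

panel = (x=134, y=29, w=151, h=87)
violated soft preferences: 17, 18, 19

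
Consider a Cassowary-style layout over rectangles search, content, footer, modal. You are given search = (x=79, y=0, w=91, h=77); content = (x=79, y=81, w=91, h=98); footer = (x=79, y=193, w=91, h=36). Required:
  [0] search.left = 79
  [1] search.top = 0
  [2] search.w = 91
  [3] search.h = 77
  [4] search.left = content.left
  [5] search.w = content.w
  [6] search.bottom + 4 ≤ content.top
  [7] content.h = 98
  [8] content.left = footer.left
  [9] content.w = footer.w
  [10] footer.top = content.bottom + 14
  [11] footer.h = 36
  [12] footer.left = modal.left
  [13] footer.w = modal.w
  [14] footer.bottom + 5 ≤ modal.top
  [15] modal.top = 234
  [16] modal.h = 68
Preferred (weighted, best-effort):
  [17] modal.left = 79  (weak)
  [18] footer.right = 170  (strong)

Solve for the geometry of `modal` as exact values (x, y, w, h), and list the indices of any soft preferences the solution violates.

modal = (x=79, y=234, w=91, h=68)
violated soft preferences: none

1. modal.x = 79  [footer.left = modal.left]
2. modal.w = 91  [footer.w = modal.w]
3. modal.y = 234  [modal.top = 234]
4. modal.h = 68  [modal.h = 68]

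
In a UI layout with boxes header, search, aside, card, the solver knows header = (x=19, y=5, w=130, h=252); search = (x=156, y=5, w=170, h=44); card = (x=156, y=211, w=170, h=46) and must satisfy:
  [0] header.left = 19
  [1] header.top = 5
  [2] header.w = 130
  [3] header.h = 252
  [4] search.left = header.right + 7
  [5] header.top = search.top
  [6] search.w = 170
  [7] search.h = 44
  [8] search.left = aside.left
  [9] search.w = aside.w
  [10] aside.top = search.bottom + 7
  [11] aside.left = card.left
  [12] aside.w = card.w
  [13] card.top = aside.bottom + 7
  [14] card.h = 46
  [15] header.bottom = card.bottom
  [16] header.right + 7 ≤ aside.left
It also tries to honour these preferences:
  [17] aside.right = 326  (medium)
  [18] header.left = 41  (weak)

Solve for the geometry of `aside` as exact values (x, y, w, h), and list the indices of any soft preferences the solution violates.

1. aside.x = 156  [search.left = aside.left]
2. aside.w = 170  [search.w = aside.w]
3. aside.y = 56  [aside.top = search.bottom + 7]
4. aside.h = 148  [card.top = aside.bottom + 7]

aside = (x=156, y=56, w=170, h=148)
violated soft preferences: 18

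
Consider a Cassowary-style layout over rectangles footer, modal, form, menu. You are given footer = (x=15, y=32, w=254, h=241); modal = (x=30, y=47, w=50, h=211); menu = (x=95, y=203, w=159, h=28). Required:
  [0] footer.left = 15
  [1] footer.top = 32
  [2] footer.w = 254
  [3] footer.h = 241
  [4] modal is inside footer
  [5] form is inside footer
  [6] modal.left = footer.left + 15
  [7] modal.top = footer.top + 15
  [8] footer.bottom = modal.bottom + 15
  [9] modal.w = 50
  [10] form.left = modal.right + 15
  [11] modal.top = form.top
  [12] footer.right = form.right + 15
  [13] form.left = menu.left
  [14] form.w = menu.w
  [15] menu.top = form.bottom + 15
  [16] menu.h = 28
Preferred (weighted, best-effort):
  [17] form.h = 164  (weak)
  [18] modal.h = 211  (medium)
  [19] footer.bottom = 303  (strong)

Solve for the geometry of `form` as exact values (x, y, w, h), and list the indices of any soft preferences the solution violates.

form = (x=95, y=47, w=159, h=141)
violated soft preferences: 17, 19

1. form.x = 95  [form.left = modal.right + 15]
2. form.y = 47  [modal.top = form.top]
3. form.w = 159  [footer.right = form.right + 15]
4. form.h = 141  [menu.top = form.bottom + 15]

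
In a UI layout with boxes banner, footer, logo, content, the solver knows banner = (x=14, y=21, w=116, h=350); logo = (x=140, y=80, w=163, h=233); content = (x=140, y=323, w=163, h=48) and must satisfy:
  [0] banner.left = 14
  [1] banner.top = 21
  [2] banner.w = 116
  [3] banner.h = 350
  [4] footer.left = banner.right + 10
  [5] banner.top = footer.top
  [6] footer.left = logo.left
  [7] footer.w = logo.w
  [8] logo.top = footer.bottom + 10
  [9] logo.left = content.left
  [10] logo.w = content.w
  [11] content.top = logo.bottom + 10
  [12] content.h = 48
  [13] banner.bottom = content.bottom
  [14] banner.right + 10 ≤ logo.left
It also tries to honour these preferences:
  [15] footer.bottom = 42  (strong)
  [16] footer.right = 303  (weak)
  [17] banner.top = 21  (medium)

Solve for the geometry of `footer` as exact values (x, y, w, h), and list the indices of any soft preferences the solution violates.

footer = (x=140, y=21, w=163, h=49)
violated soft preferences: 15

1. footer.x = 140  [footer.left = banner.right + 10]
2. footer.y = 21  [banner.top = footer.top]
3. footer.w = 163  [footer.w = logo.w]
4. footer.h = 49  [logo.top = footer.bottom + 10]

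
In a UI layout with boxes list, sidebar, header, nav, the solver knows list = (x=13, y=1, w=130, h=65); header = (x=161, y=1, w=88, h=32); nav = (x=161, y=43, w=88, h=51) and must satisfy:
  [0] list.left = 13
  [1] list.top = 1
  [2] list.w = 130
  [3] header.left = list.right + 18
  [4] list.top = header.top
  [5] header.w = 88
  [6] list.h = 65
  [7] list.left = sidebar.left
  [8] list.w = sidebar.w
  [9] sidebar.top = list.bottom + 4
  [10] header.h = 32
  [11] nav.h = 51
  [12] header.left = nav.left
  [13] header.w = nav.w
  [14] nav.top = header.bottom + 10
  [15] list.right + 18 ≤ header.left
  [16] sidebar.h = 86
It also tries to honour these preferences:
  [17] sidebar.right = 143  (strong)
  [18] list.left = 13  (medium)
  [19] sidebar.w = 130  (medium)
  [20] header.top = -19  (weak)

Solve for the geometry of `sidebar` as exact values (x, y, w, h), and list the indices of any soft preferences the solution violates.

sidebar = (x=13, y=70, w=130, h=86)
violated soft preferences: 20

1. sidebar.x = 13  [list.left = sidebar.left]
2. sidebar.w = 130  [list.w = sidebar.w]
3. sidebar.y = 70  [sidebar.top = list.bottom + 4]
4. sidebar.h = 86  [sidebar.h = 86]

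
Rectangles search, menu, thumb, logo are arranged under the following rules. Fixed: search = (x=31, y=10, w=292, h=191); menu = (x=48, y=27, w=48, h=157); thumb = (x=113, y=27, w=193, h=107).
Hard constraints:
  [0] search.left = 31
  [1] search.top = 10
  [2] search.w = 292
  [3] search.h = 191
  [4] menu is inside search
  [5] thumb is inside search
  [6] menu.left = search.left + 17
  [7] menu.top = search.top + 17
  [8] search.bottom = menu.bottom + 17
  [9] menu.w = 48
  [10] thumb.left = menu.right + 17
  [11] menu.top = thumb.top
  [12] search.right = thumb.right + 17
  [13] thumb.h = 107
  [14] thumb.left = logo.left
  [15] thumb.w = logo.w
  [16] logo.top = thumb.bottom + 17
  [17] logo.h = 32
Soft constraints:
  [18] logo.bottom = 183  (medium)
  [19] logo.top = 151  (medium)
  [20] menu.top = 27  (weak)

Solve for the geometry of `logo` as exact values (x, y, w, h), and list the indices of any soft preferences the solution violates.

logo = (x=113, y=151, w=193, h=32)
violated soft preferences: none

1. logo.x = 113  [thumb.left = logo.left]
2. logo.w = 193  [thumb.w = logo.w]
3. logo.y = 151  [logo.top = thumb.bottom + 17]
4. logo.h = 32  [logo.h = 32]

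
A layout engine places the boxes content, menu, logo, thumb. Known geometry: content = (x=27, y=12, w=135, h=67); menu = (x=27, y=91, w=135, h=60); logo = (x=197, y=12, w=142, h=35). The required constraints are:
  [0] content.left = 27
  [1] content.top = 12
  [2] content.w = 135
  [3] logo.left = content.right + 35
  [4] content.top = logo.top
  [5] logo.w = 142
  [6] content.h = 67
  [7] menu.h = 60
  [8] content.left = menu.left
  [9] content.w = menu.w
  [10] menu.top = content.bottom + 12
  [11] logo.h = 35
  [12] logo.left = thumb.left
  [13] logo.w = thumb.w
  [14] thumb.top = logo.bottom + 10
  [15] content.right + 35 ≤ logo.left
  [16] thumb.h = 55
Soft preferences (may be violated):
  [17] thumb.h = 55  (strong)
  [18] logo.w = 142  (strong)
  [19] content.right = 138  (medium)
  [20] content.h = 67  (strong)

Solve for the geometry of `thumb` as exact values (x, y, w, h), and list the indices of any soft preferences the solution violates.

1. thumb.x = 197  [logo.left = thumb.left]
2. thumb.w = 142  [logo.w = thumb.w]
3. thumb.y = 57  [thumb.top = logo.bottom + 10]
4. thumb.h = 55  [thumb.h = 55]

thumb = (x=197, y=57, w=142, h=55)
violated soft preferences: 19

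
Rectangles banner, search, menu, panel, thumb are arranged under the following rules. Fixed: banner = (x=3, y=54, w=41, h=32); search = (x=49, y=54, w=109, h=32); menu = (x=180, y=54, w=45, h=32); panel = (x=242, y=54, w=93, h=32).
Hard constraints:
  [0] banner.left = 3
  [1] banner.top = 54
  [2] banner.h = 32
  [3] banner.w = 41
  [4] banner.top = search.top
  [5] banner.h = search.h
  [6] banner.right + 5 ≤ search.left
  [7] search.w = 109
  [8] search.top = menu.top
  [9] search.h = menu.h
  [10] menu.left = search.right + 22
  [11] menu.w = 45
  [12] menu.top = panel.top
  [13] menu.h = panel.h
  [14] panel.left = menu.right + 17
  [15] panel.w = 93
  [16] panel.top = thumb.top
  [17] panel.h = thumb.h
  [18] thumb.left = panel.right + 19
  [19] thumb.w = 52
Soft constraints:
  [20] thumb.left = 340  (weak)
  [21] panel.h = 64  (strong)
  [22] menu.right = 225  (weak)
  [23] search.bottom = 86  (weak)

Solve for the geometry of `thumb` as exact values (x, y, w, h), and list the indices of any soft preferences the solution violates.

thumb = (x=354, y=54, w=52, h=32)
violated soft preferences: 20, 21

1. thumb.y = 54  [panel.top = thumb.top]
2. thumb.h = 32  [panel.h = thumb.h]
3. thumb.x = 354  [thumb.left = panel.right + 19]
4. thumb.w = 52  [thumb.w = 52]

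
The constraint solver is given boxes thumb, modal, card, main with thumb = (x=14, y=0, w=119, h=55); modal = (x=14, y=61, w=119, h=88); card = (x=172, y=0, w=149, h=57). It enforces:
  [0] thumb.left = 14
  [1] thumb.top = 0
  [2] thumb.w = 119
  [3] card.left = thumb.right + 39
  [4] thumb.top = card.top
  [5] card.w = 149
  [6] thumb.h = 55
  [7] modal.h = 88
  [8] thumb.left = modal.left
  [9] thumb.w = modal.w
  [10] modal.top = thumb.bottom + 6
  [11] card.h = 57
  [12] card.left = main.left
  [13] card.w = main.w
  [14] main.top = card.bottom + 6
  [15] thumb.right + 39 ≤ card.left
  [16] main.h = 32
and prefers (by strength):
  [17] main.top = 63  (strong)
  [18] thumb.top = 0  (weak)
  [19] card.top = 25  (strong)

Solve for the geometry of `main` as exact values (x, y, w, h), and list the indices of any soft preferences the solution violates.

1. main.x = 172  [card.left = main.left]
2. main.w = 149  [card.w = main.w]
3. main.y = 63  [main.top = card.bottom + 6]
4. main.h = 32  [main.h = 32]

main = (x=172, y=63, w=149, h=32)
violated soft preferences: 19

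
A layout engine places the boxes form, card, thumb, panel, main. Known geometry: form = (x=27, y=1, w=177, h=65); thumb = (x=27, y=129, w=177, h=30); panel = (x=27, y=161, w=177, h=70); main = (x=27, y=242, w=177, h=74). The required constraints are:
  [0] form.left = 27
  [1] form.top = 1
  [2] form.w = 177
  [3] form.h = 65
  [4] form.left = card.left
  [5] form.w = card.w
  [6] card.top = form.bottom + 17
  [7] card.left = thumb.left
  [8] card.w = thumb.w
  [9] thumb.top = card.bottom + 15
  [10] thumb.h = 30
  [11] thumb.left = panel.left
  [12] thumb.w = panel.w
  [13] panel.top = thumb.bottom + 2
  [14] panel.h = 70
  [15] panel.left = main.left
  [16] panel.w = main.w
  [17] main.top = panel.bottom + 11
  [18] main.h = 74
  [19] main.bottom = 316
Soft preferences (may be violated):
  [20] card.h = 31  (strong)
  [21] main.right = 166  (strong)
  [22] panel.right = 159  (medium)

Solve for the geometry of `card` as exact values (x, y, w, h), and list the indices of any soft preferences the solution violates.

1. card.x = 27  [form.left = card.left]
2. card.w = 177  [form.w = card.w]
3. card.y = 83  [card.top = form.bottom + 17]
4. card.h = 31  [thumb.top = card.bottom + 15]

card = (x=27, y=83, w=177, h=31)
violated soft preferences: 21, 22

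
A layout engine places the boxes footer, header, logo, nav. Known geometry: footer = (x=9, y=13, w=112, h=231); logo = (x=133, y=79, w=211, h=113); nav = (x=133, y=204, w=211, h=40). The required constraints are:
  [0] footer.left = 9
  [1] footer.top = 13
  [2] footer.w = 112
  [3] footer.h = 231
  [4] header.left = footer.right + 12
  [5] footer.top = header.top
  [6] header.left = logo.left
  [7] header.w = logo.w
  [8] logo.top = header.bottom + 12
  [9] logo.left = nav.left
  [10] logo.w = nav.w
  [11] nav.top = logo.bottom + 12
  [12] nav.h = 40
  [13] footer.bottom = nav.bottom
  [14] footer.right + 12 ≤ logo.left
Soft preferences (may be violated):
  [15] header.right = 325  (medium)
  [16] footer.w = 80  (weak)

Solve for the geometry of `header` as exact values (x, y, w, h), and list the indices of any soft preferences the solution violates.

header = (x=133, y=13, w=211, h=54)
violated soft preferences: 15, 16

1. header.x = 133  [header.left = footer.right + 12]
2. header.y = 13  [footer.top = header.top]
3. header.w = 211  [header.w = logo.w]
4. header.h = 54  [logo.top = header.bottom + 12]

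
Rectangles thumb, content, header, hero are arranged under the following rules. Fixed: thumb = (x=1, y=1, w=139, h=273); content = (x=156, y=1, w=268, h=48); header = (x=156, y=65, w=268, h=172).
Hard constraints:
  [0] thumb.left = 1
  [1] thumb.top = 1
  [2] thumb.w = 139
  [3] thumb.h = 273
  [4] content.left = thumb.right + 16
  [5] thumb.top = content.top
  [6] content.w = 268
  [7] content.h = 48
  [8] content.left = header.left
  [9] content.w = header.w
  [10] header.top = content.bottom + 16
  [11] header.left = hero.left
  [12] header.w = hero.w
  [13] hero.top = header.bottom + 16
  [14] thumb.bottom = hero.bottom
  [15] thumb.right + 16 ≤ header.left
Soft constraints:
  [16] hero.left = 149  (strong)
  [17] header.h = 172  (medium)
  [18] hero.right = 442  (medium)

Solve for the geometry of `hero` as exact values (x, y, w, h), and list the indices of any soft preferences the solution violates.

1. hero.x = 156  [header.left = hero.left]
2. hero.w = 268  [header.w = hero.w]
3. hero.y = 253  [hero.top = header.bottom + 16]
4. hero.h = 21  [thumb.bottom = hero.bottom]

hero = (x=156, y=253, w=268, h=21)
violated soft preferences: 16, 18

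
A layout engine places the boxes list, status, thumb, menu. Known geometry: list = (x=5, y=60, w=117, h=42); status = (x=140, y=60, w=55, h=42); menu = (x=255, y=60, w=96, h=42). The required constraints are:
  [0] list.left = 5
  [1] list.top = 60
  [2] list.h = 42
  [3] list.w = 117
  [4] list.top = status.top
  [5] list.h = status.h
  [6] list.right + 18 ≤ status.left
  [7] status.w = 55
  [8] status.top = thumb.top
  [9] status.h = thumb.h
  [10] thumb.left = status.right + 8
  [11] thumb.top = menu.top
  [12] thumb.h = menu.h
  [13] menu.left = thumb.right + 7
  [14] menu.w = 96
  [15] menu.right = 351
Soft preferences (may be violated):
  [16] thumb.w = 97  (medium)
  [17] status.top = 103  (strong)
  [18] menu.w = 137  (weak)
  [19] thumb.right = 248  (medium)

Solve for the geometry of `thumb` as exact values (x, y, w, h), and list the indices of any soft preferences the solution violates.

1. thumb.y = 60  [status.top = thumb.top]
2. thumb.h = 42  [status.h = thumb.h]
3. thumb.x = 203  [thumb.left = status.right + 8]
4. thumb.w = 45  [menu.left = thumb.right + 7]

thumb = (x=203, y=60, w=45, h=42)
violated soft preferences: 16, 17, 18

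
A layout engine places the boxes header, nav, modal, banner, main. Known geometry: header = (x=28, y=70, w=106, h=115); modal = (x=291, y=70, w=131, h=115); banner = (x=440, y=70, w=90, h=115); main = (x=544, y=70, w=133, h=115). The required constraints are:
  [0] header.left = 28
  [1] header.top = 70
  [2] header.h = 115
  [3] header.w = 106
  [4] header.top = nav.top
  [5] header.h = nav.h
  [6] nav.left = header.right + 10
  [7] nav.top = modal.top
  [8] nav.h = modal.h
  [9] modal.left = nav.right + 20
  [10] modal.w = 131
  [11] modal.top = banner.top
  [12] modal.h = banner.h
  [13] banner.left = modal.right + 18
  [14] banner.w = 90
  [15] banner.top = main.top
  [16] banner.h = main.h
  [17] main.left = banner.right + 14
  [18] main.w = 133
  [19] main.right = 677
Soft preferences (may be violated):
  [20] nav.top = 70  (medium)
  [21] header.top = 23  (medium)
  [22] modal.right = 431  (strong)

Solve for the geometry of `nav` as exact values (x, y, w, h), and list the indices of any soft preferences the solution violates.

1. nav.y = 70  [header.top = nav.top]
2. nav.h = 115  [header.h = nav.h]
3. nav.x = 144  [nav.left = header.right + 10]
4. nav.w = 127  [modal.left = nav.right + 20]

nav = (x=144, y=70, w=127, h=115)
violated soft preferences: 21, 22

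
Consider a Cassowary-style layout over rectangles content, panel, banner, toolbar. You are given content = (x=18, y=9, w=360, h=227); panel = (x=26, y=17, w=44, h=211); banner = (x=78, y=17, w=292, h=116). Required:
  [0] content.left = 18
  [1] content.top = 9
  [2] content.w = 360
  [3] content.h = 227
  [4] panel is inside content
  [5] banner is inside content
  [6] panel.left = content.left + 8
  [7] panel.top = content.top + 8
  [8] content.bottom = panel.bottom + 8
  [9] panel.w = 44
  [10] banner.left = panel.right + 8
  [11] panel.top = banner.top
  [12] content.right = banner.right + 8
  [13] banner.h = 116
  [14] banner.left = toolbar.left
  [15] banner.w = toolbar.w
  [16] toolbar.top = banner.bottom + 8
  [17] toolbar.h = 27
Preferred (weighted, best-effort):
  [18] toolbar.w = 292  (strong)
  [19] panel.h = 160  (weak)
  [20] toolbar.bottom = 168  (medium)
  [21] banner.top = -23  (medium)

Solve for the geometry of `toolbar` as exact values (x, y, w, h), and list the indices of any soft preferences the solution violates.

1. toolbar.x = 78  [banner.left = toolbar.left]
2. toolbar.w = 292  [banner.w = toolbar.w]
3. toolbar.y = 141  [toolbar.top = banner.bottom + 8]
4. toolbar.h = 27  [toolbar.h = 27]

toolbar = (x=78, y=141, w=292, h=27)
violated soft preferences: 19, 21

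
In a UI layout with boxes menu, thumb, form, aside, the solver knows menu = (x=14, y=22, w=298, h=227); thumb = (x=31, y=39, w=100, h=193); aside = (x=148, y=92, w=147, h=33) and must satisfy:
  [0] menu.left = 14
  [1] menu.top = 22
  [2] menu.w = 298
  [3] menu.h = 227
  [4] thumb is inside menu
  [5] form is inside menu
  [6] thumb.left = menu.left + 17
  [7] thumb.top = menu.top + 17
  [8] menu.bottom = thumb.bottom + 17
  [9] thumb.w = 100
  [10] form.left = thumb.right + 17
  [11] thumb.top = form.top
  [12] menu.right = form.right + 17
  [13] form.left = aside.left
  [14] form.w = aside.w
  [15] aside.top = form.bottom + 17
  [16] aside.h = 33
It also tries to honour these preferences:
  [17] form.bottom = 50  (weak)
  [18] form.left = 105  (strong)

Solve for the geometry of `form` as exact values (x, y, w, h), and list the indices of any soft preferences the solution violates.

1. form.x = 148  [form.left = thumb.right + 17]
2. form.y = 39  [thumb.top = form.top]
3. form.w = 147  [menu.right = form.right + 17]
4. form.h = 36  [aside.top = form.bottom + 17]

form = (x=148, y=39, w=147, h=36)
violated soft preferences: 17, 18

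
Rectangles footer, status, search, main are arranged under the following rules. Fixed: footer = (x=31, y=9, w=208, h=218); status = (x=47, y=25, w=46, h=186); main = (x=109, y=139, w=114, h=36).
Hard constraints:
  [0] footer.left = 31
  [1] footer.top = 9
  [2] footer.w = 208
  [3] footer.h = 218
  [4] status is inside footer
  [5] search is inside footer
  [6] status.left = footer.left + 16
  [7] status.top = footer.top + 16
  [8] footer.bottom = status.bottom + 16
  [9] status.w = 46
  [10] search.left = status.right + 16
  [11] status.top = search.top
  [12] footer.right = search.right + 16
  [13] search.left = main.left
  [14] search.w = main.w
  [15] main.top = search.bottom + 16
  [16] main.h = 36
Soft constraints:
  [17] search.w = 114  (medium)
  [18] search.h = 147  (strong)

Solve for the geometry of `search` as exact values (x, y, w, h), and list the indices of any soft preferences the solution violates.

search = (x=109, y=25, w=114, h=98)
violated soft preferences: 18

1. search.x = 109  [search.left = status.right + 16]
2. search.y = 25  [status.top = search.top]
3. search.w = 114  [footer.right = search.right + 16]
4. search.h = 98  [main.top = search.bottom + 16]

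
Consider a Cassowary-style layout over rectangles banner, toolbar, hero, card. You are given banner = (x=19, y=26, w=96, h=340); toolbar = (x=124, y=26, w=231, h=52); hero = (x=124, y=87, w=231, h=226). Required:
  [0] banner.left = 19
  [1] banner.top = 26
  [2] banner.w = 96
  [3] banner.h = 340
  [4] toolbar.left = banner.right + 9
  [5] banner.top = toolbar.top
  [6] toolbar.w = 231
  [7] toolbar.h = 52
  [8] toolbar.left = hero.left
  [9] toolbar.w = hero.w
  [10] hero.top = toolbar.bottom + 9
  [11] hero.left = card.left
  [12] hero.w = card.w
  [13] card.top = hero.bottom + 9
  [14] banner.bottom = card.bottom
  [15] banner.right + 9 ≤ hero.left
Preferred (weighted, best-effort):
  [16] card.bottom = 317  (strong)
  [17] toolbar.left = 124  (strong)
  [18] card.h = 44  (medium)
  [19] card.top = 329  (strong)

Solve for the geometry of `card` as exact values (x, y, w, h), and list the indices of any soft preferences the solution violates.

1. card.x = 124  [hero.left = card.left]
2. card.w = 231  [hero.w = card.w]
3. card.y = 322  [card.top = hero.bottom + 9]
4. card.h = 44  [banner.bottom = card.bottom]

card = (x=124, y=322, w=231, h=44)
violated soft preferences: 16, 19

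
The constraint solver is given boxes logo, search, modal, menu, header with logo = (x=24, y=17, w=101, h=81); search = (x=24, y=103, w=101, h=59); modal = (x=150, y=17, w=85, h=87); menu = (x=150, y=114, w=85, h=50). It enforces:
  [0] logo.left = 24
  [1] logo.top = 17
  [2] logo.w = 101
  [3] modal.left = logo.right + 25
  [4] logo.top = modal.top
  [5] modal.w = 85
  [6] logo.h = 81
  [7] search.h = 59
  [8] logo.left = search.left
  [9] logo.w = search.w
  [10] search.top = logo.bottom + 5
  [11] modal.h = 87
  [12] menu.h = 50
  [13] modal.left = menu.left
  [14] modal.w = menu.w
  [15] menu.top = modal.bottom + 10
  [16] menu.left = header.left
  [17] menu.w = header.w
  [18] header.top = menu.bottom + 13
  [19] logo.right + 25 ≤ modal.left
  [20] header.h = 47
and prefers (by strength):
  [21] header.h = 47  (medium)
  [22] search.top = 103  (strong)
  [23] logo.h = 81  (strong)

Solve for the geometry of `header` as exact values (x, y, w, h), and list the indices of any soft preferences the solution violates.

header = (x=150, y=177, w=85, h=47)
violated soft preferences: none

1. header.x = 150  [menu.left = header.left]
2. header.w = 85  [menu.w = header.w]
3. header.y = 177  [header.top = menu.bottom + 13]
4. header.h = 47  [header.h = 47]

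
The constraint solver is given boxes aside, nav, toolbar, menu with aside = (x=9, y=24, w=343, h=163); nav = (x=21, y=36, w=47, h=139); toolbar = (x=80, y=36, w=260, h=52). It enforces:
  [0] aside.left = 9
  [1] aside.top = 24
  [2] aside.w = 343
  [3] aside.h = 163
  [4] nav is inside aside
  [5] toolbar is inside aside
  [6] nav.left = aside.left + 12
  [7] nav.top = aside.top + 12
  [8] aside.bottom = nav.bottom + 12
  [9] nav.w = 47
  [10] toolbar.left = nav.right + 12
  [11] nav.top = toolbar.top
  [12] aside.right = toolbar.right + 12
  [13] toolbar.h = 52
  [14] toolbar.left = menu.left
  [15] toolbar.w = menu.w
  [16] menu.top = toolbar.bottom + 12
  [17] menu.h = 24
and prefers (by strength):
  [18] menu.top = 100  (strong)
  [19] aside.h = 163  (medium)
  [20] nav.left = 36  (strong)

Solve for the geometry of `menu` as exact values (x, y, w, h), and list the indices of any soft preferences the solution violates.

menu = (x=80, y=100, w=260, h=24)
violated soft preferences: 20

1. menu.x = 80  [toolbar.left = menu.left]
2. menu.w = 260  [toolbar.w = menu.w]
3. menu.y = 100  [menu.top = toolbar.bottom + 12]
4. menu.h = 24  [menu.h = 24]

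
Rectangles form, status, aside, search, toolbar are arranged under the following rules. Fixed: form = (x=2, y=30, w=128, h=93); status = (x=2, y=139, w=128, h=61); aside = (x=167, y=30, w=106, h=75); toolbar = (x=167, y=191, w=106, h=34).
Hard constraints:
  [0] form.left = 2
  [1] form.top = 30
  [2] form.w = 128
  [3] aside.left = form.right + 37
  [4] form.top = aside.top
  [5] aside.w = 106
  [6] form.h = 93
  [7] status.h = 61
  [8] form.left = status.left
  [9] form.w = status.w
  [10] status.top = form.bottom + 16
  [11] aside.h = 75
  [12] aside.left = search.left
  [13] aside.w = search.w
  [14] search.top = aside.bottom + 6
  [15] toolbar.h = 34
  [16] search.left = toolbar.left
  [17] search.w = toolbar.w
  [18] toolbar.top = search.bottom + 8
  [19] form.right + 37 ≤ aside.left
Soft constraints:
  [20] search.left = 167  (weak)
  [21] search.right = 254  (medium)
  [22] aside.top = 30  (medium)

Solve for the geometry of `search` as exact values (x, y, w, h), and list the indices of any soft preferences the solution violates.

1. search.x = 167  [aside.left = search.left]
2. search.w = 106  [aside.w = search.w]
3. search.y = 111  [search.top = aside.bottom + 6]
4. search.h = 72  [toolbar.top = search.bottom + 8]

search = (x=167, y=111, w=106, h=72)
violated soft preferences: 21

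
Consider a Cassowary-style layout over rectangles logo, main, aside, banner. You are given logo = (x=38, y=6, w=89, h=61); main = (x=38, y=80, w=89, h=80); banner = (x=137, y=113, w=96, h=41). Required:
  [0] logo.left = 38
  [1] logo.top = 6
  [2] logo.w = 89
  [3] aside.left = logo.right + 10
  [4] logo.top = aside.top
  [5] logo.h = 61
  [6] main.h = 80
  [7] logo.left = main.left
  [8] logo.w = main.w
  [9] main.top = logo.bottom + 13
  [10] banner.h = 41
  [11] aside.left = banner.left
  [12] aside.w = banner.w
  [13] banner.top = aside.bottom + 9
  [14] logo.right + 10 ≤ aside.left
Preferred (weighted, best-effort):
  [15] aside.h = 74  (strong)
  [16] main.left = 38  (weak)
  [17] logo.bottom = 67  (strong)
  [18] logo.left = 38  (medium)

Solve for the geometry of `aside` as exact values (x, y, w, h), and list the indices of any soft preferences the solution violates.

aside = (x=137, y=6, w=96, h=98)
violated soft preferences: 15

1. aside.x = 137  [aside.left = logo.right + 10]
2. aside.y = 6  [logo.top = aside.top]
3. aside.w = 96  [aside.w = banner.w]
4. aside.h = 98  [banner.top = aside.bottom + 9]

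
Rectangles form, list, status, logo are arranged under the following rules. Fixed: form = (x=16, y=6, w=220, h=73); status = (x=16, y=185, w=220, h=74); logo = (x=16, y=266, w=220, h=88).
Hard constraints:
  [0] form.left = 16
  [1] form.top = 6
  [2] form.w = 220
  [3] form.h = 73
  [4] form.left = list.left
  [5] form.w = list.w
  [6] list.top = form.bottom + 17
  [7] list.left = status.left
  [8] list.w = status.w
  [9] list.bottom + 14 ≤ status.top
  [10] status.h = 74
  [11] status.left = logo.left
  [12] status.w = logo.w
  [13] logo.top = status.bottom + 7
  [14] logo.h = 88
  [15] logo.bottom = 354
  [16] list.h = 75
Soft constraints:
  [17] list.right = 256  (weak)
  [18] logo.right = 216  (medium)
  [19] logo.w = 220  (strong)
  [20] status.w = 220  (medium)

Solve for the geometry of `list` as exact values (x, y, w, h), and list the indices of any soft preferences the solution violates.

list = (x=16, y=96, w=220, h=75)
violated soft preferences: 17, 18

1. list.x = 16  [form.left = list.left]
2. list.w = 220  [form.w = list.w]
3. list.y = 96  [list.top = form.bottom + 17]
4. list.h = 75  [list.h = 75]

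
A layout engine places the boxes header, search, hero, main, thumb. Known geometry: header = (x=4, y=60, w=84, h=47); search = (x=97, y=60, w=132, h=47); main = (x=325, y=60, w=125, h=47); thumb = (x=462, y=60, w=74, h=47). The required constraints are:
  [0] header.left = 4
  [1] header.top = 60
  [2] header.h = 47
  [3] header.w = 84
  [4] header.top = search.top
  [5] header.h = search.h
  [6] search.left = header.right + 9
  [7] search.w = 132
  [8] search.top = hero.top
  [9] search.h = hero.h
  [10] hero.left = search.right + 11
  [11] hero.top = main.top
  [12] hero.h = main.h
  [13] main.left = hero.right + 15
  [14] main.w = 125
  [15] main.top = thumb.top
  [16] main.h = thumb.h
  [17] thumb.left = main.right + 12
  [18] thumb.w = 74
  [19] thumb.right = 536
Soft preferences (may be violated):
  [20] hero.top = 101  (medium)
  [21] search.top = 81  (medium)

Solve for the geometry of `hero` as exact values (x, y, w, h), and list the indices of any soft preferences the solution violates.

1. hero.y = 60  [search.top = hero.top]
2. hero.h = 47  [search.h = hero.h]
3. hero.x = 240  [hero.left = search.right + 11]
4. hero.w = 70  [main.left = hero.right + 15]

hero = (x=240, y=60, w=70, h=47)
violated soft preferences: 20, 21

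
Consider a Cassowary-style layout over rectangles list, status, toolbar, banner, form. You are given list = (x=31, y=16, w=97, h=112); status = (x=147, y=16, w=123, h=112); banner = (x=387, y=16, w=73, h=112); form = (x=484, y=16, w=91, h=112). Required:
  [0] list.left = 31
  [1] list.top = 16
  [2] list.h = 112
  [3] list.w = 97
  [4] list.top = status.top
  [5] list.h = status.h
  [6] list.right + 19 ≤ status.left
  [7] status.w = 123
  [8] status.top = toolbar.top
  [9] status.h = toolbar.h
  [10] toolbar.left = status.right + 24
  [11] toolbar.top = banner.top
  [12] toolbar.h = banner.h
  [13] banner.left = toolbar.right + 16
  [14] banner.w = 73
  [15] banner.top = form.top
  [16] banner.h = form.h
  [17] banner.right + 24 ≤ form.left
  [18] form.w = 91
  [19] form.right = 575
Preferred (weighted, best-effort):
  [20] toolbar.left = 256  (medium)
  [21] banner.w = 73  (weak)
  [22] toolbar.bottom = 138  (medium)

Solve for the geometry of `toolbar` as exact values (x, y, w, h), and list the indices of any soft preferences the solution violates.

1. toolbar.y = 16  [status.top = toolbar.top]
2. toolbar.h = 112  [status.h = toolbar.h]
3. toolbar.x = 294  [toolbar.left = status.right + 24]
4. toolbar.w = 77  [banner.left = toolbar.right + 16]

toolbar = (x=294, y=16, w=77, h=112)
violated soft preferences: 20, 22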